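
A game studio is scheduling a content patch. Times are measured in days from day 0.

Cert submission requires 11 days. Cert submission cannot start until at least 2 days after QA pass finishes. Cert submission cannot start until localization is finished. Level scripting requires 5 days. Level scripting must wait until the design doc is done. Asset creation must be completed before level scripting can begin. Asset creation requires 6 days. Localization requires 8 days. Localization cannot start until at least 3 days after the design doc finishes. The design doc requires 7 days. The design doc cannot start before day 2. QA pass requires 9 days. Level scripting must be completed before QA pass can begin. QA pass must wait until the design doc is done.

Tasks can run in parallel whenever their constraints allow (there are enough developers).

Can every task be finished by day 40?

Yes

Nothing blocks asset creation, so it runs from day 0 to day 6.
After its own release at day 2, the design doc can start at day 2 and finishes at day 9.
Localization waits on the design doc (finishes day 9, plus 3-day gap → day 12), so it starts at day 12 and finishes at 12 + 8 = day 20.
Level scripting cannot start until the design doc (finishes day 9); asset creation (finishes day 6). The controlling bound is day 9, so level scripting finishes at 9 + 5 = day 14.
QA pass cannot start until level scripting (finishes day 14); the design doc (finishes day 9). The controlling bound is day 14, so QA pass finishes at 14 + 9 = day 23.
Cert submission has to wait for QA pass (finishes day 23, plus 2-day gap → day 25); localization (finishes day 20). The latest of these is day 25, so cert submission runs day 25 to 25 + 11 = day 36.
Every task is finished by day 36, which is no later than the deadline of 40, so the schedule is feasible.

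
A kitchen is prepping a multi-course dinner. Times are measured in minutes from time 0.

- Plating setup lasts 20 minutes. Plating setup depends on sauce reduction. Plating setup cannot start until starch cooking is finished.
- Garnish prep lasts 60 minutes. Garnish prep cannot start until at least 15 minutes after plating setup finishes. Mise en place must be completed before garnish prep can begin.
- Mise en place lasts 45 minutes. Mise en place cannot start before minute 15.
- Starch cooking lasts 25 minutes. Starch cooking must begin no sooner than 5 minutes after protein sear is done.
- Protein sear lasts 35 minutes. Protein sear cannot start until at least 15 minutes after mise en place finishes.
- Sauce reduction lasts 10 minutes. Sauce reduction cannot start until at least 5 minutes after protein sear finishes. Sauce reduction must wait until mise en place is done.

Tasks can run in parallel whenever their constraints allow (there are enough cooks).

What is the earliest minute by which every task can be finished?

235

Mise en place cannot begin until its own release at minute 15. It runs from minute 15 to 15 + 45 = minute 60.
After mise en place (finishes minute 60, plus 15-minute gap → minute 75), protein sear can start at minute 75 and finishes at minute 110.
After protein sear (finishes minute 110, plus 5-minute gap → minute 115), starch cooking can start at minute 115 and finishes at minute 140.
For sauce reduction: protein sear (finishes minute 110, plus 5-minute gap → minute 115); mise en place (finishes minute 60). Taking the maximum gives a start of minute 115, and it finishes at 115 + 10 = minute 125.
For plating setup: sauce reduction (finishes minute 125); starch cooking (finishes minute 140). Taking the maximum gives a start of minute 140, and it finishes at 140 + 20 = minute 160.
For garnish prep: plating setup (finishes minute 160, plus 15-minute gap → minute 175); mise en place (finishes minute 60). Taking the maximum gives a start of minute 175, and it finishes at 175 + 60 = minute 235.
All tasks are finished once the last one completes. Finish times: Mise en place at 60, Protein sear at 110, Sauce reduction at 125, Starch cooking at 140, Plating setup at 160, Garnish prep at 235. The latest is minute 235.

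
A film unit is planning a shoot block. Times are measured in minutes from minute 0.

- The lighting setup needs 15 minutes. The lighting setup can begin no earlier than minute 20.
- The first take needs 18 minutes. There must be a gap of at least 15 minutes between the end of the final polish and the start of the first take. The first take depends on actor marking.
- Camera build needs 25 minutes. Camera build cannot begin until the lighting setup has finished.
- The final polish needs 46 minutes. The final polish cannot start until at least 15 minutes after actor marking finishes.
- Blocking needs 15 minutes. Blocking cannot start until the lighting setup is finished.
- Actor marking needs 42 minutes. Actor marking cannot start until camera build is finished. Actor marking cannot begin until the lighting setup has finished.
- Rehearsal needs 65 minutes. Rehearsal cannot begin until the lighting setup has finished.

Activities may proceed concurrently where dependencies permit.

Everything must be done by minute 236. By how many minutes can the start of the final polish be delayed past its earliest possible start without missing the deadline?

After its own release at minute 20, the lighting setup can start at minute 20 and finishes at minute 35.
Camera build cannot begin until the lighting setup (finishes minute 35). It runs from minute 35 to 35 + 25 = minute 60.
Actor marking needs all of camera build (finishes minute 60); the lighting setup (finishes minute 35). That puts its earliest start at minute 60; it finishes at 60 + 42 = minute 102.
The final polish cannot begin until actor marking (finishes minute 102, plus 15-minute gap → minute 117). It runs from minute 117 to 117 + 46 = minute 163.

Working backward from the deadline:
Nothing follows the first take; the deadline of minute 236 is its only limit. It must start by 236 − 18 = minute 218.
Since the first take (must start by minute 218, minus 15-minute gap → minute 203) depends on it, the final polish must finish by minute 203. Backing off its 46-minute duration gives a latest start of minute 157.
So the final polish can start as early as minute 117 and as late as minute 157, giving 157 − 117 = 40 minutes of slack.

40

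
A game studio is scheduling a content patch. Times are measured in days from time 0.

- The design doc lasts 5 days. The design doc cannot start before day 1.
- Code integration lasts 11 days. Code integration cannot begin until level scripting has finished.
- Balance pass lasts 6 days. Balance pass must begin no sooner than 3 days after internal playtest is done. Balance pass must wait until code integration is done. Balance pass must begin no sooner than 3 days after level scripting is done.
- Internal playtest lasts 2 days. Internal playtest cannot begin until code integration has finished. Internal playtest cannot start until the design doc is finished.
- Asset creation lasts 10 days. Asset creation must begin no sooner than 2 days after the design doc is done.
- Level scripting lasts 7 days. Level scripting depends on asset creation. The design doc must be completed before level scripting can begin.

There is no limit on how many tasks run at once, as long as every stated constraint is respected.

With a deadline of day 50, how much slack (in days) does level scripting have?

After its own release at day 1, the design doc can start at day 1 and finishes at day 6.
Asset creation cannot begin until the design doc (finishes day 6, plus 2-day gap → day 8). It runs from day 8 to 8 + 10 = day 18.
For level scripting: asset creation (finishes day 18); the design doc (finishes day 6). Taking the maximum gives a start of day 18, and it finishes at 18 + 7 = day 25.

Working backward from the deadline:
Nothing follows balance pass; the deadline of day 50 is its only limit. It must start by 50 − 6 = day 44.
Internal playtest has to be done before balance pass (must start by day 44, minus 3-day gap → day 41). That means finishing by day 41, i.e. starting by 41 − 2 = day 39.
Code integration feeds internal playtest (must start by day 39); balance pass (must start by day 44). Taking the minimum, code integration must finish by day 39 and start by 39 − 11 = day 28.
Level scripting feeds code integration (must start by day 28); balance pass (must start by day 44, minus 3-day gap → day 41). Taking the minimum, level scripting must finish by day 28 and start by 28 − 7 = day 21.
So level scripting can start as early as day 18 and as late as day 21, giving 21 − 18 = 3 days of slack.

3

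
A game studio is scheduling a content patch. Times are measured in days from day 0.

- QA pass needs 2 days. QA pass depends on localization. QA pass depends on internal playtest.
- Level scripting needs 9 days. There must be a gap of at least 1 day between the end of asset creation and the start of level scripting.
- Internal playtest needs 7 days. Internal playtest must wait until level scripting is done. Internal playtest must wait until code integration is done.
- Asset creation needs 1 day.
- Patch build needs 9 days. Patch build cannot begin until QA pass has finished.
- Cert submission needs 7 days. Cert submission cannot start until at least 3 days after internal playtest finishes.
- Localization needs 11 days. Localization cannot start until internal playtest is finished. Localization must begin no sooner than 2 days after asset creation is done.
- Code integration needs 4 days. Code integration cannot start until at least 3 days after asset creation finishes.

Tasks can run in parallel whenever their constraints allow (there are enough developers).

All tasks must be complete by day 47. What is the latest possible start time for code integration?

Patch build has no dependents, so it just needs to finish by day 47. Starting by 47 − 9 = day 38 achieves that.
QA pass has to be done before patch build (must start by day 38). That means finishing by day 38, i.e. starting by 38 − 2 = day 36.
Localization must finish before QA pass (must start by day 36). With an 11-day duration, localization must start by 36 − 11 = day 25.
Cert submission must finish by day 47; it takes 7 days, so it must start by 47 − 7 = day 40.
Internal playtest has several dependents: localization (must start by day 25); QA pass (must start by day 36); cert submission (must start by day 40, minus 3-day gap → day 37). The earliest of those limits is day 25, so internal playtest must start by 25 − 7 = day 18.
Code integration must finish before internal playtest (must start by day 18). With a 4-day duration, code integration must start by 18 − 4 = day 14.

14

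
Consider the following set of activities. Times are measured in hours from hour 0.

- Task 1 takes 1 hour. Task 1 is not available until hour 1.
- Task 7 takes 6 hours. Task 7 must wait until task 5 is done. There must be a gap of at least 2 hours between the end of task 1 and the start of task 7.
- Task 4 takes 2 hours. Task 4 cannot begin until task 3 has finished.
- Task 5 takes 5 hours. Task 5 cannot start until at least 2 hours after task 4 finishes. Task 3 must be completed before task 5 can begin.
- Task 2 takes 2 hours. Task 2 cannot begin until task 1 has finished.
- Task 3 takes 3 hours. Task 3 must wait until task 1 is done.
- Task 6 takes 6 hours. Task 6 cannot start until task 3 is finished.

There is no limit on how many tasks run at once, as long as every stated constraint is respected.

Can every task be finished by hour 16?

No

Task 1 waits on its own release at hour 1, so it starts at hour 1 and finishes at 1 + 1 = hour 2.
After task 1 (finishes hour 2), task 3 can start at hour 2 and finishes at hour 5.
Task 6 cannot begin until task 3 (finishes hour 5). It runs from hour 5 to 5 + 6 = hour 11.
Task 4 cannot begin until task 3 (finishes hour 5). It runs from hour 5 to 5 + 2 = hour 7.
Task 5 cannot start until task 4 (finishes hour 7, plus 2-hour gap → hour 9); task 3 (finishes hour 5). The controlling bound is hour 9, so task 5 finishes at 9 + 5 = hour 14.
Task 7 has to wait for task 5 (finishes hour 14); task 1 (finishes hour 2, plus 2-hour gap → hour 4). The latest of these is hour 14, so task 7 runs hour 14 to 14 + 6 = hour 20.
Task 2 waits on task 1 (finishes hour 2), so it starts at hour 2 and finishes at 2 + 2 = hour 4.
The earliest everything can be done is hour 20, which is after the deadline of 16, so it is not possible.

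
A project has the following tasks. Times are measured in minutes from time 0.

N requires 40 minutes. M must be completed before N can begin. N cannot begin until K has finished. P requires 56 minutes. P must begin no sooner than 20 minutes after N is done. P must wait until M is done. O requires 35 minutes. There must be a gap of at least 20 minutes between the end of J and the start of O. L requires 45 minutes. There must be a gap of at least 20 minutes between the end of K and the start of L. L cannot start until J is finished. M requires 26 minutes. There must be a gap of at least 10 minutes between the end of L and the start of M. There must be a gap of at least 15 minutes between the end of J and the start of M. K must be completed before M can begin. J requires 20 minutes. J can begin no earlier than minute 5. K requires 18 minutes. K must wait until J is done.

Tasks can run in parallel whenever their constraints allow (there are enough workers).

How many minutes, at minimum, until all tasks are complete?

260

After its own release at minute 5, J can start at minute 5 and finishes at minute 25.
O cannot begin until J (finishes minute 25, plus 20-minute gap → minute 45). It runs from minute 45 to 45 + 35 = minute 80.
After J (finishes minute 25), K can start at minute 25 and finishes at minute 43.
L has to wait for K (finishes minute 43, plus 20-minute gap → minute 63); J (finishes minute 25). The latest of these is minute 63, so L runs minute 63 to 63 + 45 = minute 108.
M needs all of L (finishes minute 108, plus 10-minute gap → minute 118); J (finishes minute 25, plus 15-minute gap → minute 40); K (finishes minute 43). That puts its earliest start at minute 118; it finishes at 118 + 26 = minute 144.
N needs all of M (finishes minute 144); K (finishes minute 43). That puts its earliest start at minute 144; it finishes at 144 + 40 = minute 184.
P needs all of N (finishes minute 184, plus 20-minute gap → minute 204); M (finishes minute 144). That puts its earliest start at minute 204; it finishes at 204 + 56 = minute 260.
All tasks are finished once the last one completes. Finish times: J at 25, K at 43, L at 108, M at 144, N at 184, O at 80, P at 260. The latest is minute 260.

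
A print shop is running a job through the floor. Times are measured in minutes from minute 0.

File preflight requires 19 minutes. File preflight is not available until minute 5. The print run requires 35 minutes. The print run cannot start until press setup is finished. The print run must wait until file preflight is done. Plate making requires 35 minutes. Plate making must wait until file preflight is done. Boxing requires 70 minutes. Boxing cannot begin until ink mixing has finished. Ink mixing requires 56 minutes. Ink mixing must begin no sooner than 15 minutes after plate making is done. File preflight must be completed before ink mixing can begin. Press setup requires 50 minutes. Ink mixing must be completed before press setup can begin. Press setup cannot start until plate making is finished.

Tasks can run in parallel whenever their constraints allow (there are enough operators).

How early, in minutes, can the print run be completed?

After its own release at minute 5, file preflight can start at minute 5 and finishes at minute 24.
Plate making waits on file preflight (finishes minute 24), so it starts at minute 24 and finishes at 24 + 35 = minute 59.
Ink mixing needs all of plate making (finishes minute 59, plus 15-minute gap → minute 74); file preflight (finishes minute 24). That puts its earliest start at minute 74; it finishes at 74 + 56 = minute 130.
Press setup has to wait for ink mixing (finishes minute 130); plate making (finishes minute 59). The latest of these is minute 130, so press setup runs minute 130 to 130 + 50 = minute 180.
The print run has to wait for press setup (finishes minute 180); file preflight (finishes minute 24). The latest of these is minute 180, so the print run runs minute 180 to 180 + 35 = minute 215.

215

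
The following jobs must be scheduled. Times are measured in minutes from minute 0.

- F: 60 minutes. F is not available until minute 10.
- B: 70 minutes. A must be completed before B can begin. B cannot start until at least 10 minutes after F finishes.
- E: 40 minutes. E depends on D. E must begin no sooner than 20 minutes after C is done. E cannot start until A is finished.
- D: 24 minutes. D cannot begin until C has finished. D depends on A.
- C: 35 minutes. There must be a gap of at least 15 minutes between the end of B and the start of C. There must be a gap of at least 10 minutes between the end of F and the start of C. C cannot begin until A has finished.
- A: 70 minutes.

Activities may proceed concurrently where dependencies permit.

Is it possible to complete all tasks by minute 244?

No

After its own release at minute 10, F can start at minute 10 and finishes at minute 70.
A can start immediately at minute 0; it finishes at minute 70.
B has to wait for A (finishes minute 70); F (finishes minute 70, plus 10-minute gap → minute 80). The latest of these is minute 80, so B runs minute 80 to 80 + 70 = minute 150.
C has to wait for B (finishes minute 150, plus 15-minute gap → minute 165); F (finishes minute 70, plus 10-minute gap → minute 80); A (finishes minute 70). The latest of these is minute 165, so C runs minute 165 to 165 + 35 = minute 200.
D needs all of C (finishes minute 200); A (finishes minute 70). That puts its earliest start at minute 200; it finishes at 200 + 24 = minute 224.
E has to wait for D (finishes minute 224); C (finishes minute 200, plus 20-minute gap → minute 220); A (finishes minute 70). The latest of these is minute 224, so E runs minute 224 to 224 + 40 = minute 264.
The earliest everything can be done is minute 264, which is after the deadline of 244, so it is not possible.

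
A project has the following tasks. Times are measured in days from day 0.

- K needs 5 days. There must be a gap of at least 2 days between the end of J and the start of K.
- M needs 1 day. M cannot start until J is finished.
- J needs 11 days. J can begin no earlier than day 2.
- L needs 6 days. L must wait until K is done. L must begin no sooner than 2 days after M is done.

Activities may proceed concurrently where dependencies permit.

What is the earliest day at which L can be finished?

J cannot begin until its own release at day 2. It runs from day 2 to 2 + 11 = day 13.
M waits on J (finishes day 13), so it starts at day 13 and finishes at 13 + 1 = day 14.
K cannot begin until J (finishes day 13, plus 2-day gap → day 15). It runs from day 15 to 15 + 5 = day 20.
L has to wait for K (finishes day 20); M (finishes day 14, plus 2-day gap → day 16). The latest of these is day 20, so L runs day 20 to 20 + 6 = day 26.

26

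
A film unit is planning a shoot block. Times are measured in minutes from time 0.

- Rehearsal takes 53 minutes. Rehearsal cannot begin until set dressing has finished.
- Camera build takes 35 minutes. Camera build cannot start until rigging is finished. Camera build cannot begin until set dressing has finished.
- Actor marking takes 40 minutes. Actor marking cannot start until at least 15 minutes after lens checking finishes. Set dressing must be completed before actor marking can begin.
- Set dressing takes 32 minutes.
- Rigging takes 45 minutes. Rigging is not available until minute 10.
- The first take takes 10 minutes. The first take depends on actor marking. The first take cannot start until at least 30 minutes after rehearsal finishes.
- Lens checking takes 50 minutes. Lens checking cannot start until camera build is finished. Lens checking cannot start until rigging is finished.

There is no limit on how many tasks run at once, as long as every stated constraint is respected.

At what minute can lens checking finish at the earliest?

Set dressing has no prerequisites, so it starts at minute 0 and finishes at minute 32.
After its own release at minute 10, rigging can start at minute 10 and finishes at minute 55.
For camera build: rigging (finishes minute 55); set dressing (finishes minute 32). Taking the maximum gives a start of minute 55, and it finishes at 55 + 35 = minute 90.
Lens checking needs all of camera build (finishes minute 90); rigging (finishes minute 55). That puts its earliest start at minute 90; it finishes at 90 + 50 = minute 140.

140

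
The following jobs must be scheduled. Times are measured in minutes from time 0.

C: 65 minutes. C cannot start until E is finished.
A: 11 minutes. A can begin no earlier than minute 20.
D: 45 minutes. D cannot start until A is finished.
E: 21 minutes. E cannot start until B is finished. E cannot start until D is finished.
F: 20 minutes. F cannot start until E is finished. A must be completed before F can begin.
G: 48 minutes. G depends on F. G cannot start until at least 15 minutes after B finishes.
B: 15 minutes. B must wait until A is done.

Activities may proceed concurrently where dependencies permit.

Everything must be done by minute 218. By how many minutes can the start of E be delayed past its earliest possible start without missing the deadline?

53

A waits on its own release at minute 20, so it starts at minute 20 and finishes at 20 + 11 = minute 31.
D waits on A (finishes minute 31), so it starts at minute 31 and finishes at 31 + 45 = minute 76.
B waits on A (finishes minute 31), so it starts at minute 31 and finishes at 31 + 15 = minute 46.
For E: B (finishes minute 46); D (finishes minute 76). Taking the maximum gives a start of minute 76, and it finishes at 76 + 21 = minute 97.

Working backward from the deadline:
C must finish by minute 218; it takes 65 minutes, so it must start by 218 − 65 = minute 153.
G has no dependents, so it just needs to finish by minute 218. Starting by 218 − 48 = minute 170 achieves that.
F has to be done before G (must start by minute 170). That means finishing by minute 170, i.e. starting by 170 − 20 = minute 150.
E must finish in time for C (must start by minute 153); F (must start by minute 150). The tightest is minute 150, so E must start by 150 − 21 = minute 129.
So E can start as early as minute 76 and as late as minute 129, giving 129 − 76 = 53 minutes of slack.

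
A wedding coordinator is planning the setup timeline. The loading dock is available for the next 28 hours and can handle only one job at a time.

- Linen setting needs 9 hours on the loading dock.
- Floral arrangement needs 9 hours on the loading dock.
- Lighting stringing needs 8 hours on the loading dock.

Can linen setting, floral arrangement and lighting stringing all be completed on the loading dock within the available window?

Yes

Running back to back, the jobs need 9 + 9 + 8 = 26 hours on the loading dock.
Since 26 ≤ 28, they fit within the window.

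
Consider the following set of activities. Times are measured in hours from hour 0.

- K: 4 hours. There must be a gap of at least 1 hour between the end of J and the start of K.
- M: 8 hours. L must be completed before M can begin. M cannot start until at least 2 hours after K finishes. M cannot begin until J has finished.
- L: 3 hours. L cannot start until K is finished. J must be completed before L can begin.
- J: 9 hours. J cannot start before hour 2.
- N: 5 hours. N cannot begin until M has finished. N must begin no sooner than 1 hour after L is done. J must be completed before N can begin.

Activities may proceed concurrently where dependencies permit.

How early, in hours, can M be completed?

After its own release at hour 2, J can start at hour 2 and finishes at hour 11.
K waits on J (finishes hour 11, plus 1-hour gap → hour 12), so it starts at hour 12 and finishes at 12 + 4 = hour 16.
L cannot start until K (finishes hour 16); J (finishes hour 11). The controlling bound is hour 16, so L finishes at 16 + 3 = hour 19.
M has to wait for L (finishes hour 19); K (finishes hour 16, plus 2-hour gap → hour 18); J (finishes hour 11). The latest of these is hour 19, so M runs hour 19 to 19 + 8 = hour 27.

27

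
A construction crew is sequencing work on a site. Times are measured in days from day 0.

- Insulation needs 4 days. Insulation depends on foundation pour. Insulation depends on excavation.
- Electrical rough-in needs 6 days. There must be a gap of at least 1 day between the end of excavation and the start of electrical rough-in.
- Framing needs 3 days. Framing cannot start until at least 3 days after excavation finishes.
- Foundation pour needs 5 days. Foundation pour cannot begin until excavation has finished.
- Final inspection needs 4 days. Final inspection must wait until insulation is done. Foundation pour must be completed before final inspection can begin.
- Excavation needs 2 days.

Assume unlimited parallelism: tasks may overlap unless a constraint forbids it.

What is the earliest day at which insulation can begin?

7

Excavation has no prerequisites, so it starts at day 0 and finishes at day 2.
Foundation pour cannot begin until excavation (finishes day 2). It runs from day 2 to 2 + 5 = day 7.
Insulation waits on foundation pour (finishes day 7); excavation (finishes day 2). The latest of these is day 7, which is the earliest insulation can start.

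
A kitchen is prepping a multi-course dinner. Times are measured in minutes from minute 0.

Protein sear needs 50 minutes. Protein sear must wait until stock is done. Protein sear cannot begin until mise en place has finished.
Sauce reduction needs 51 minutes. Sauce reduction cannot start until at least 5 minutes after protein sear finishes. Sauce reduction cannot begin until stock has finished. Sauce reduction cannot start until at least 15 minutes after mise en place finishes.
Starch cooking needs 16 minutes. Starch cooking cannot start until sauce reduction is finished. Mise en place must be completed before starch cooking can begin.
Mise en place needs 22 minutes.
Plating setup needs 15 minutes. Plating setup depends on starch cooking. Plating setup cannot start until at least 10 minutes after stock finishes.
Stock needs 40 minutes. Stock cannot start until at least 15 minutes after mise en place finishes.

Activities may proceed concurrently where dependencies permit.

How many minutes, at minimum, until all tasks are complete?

Nothing blocks mise en place, so it runs from minute 0 to minute 22.
Stock cannot begin until mise en place (finishes minute 22, plus 15-minute gap → minute 37). It runs from minute 37 to 37 + 40 = minute 77.
Protein sear needs all of stock (finishes minute 77); mise en place (finishes minute 22). That puts its earliest start at minute 77; it finishes at 77 + 50 = minute 127.
Sauce reduction cannot start until protein sear (finishes minute 127, plus 5-minute gap → minute 132); stock (finishes minute 77); mise en place (finishes minute 22, plus 15-minute gap → minute 37). The controlling bound is minute 132, so sauce reduction finishes at 132 + 51 = minute 183.
For starch cooking: sauce reduction (finishes minute 183); mise en place (finishes minute 22). Taking the maximum gives a start of minute 183, and it finishes at 183 + 16 = minute 199.
Plating setup cannot start until starch cooking (finishes minute 199); stock (finishes minute 77, plus 10-minute gap → minute 87). The controlling bound is minute 199, so plating setup finishes at 199 + 15 = minute 214.
All tasks are finished once the last one completes. Finish times: Mise en place at 22, Stock at 77, Protein sear at 127, Sauce reduction at 183, Starch cooking at 199, Plating setup at 214. The latest is minute 214.

214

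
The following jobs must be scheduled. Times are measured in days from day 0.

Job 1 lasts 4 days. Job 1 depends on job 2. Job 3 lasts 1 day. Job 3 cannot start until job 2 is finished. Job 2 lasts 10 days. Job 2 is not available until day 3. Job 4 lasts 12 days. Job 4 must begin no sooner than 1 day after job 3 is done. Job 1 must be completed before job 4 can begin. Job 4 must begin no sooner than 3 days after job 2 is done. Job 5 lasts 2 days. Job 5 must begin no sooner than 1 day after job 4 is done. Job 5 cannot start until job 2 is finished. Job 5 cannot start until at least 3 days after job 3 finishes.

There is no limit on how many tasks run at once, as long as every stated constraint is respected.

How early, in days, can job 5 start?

30

Job 2 waits on its own release at day 3, so it starts at day 3 and finishes at 3 + 10 = day 13.
Job 3 cannot begin until job 2 (finishes day 13). It runs from day 13 to 13 + 1 = day 14.
After job 2 (finishes day 13), job 1 can start at day 13 and finishes at day 17.
Job 4 cannot start until job 3 (finishes day 14, plus 1-day gap → day 15); job 1 (finishes day 17); job 2 (finishes day 13, plus 3-day gap → day 16). The controlling bound is day 17, so job 4 finishes at 17 + 12 = day 29.
Job 5 waits on job 4 (finishes day 29, plus 1-day gap → day 30); job 2 (finishes day 13); job 3 (finishes day 14, plus 3-day gap → day 17). The latest of these is day 30, which is the earliest job 5 can start.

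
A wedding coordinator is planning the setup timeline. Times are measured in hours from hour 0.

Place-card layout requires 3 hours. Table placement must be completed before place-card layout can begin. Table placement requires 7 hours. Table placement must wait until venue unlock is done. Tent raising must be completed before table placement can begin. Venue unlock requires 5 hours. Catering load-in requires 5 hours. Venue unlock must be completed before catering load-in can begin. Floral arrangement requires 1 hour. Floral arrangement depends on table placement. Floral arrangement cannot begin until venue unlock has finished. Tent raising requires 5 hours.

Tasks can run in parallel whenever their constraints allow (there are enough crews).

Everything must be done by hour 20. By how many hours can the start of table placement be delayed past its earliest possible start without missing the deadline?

5

Tent raising can start immediately at hour 0; it finishes at hour 5.
Venue unlock can start immediately at hour 0; it finishes at hour 5.
Table placement cannot start until venue unlock (finishes hour 5); tent raising (finishes hour 5). The controlling bound is hour 5, so table placement finishes at 5 + 7 = hour 12.

Working backward from the deadline:
Floral arrangement must finish by hour 20; it takes 1 hour, so it must start by 20 − 1 = hour 19.
To finish by hour 20, place-card layout (duration 3) must start no later than hour 17.
Table placement must finish in time for floral arrangement (must start by hour 19); place-card layout (must start by hour 17). The tightest is hour 17, so table placement must start by 17 − 7 = hour 10.
So table placement can start as early as hour 5 and as late as hour 10, giving 10 − 5 = 5 hours of slack.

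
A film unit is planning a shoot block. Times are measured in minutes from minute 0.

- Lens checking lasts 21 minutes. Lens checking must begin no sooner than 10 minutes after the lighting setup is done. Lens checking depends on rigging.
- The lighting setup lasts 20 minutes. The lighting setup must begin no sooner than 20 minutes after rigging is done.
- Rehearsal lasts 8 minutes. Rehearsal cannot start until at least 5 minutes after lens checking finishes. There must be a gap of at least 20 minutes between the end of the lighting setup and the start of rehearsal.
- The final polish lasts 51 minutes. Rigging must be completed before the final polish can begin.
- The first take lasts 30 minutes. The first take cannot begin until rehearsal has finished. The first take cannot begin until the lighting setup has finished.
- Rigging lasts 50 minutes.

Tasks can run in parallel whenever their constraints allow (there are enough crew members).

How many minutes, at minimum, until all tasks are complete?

164

Rigging can start immediately at minute 0; it finishes at minute 50.
The final polish cannot begin until rigging (finishes minute 50). It runs from minute 50 to 50 + 51 = minute 101.
After rigging (finishes minute 50, plus 20-minute gap → minute 70), the lighting setup can start at minute 70 and finishes at minute 90.
Lens checking has to wait for the lighting setup (finishes minute 90, plus 10-minute gap → minute 100); rigging (finishes minute 50). The latest of these is minute 100, so lens checking runs minute 100 to 100 + 21 = minute 121.
Rehearsal has to wait for lens checking (finishes minute 121, plus 5-minute gap → minute 126); the lighting setup (finishes minute 90, plus 20-minute gap → minute 110). The latest of these is minute 126, so rehearsal runs minute 126 to 126 + 8 = minute 134.
The first take needs all of rehearsal (finishes minute 134); the lighting setup (finishes minute 90). That puts its earliest start at minute 134; it finishes at 134 + 30 = minute 164.
All tasks are finished once the last one completes. Finish times: Rigging at 50, The lighting setup at 90, Lens checking at 121, Rehearsal at 134, The final polish at 101, The first take at 164. The latest is minute 164.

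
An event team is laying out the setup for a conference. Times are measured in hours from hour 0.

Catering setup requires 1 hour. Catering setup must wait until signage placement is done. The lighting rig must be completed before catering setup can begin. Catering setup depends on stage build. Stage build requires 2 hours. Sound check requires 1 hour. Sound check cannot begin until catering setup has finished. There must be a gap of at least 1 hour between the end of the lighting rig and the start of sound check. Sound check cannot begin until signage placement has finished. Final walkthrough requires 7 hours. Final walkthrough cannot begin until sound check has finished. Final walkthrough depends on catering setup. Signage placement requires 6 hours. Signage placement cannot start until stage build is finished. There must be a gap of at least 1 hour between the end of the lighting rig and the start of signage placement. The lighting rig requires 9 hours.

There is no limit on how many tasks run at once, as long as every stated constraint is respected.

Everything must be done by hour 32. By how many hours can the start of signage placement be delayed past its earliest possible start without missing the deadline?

The lighting rig has no prerequisites, so it starts at hour 0 and finishes at hour 9.
Stage build has no prerequisites, so it starts at hour 0 and finishes at hour 2.
Signage placement needs all of stage build (finishes hour 2); the lighting rig (finishes hour 9, plus 1-hour gap → hour 10). That puts its earliest start at hour 10; it finishes at 10 + 6 = hour 16.

Working backward from the deadline:
Nothing follows final walkthrough; the deadline of hour 32 is its only limit. It must start by 32 − 7 = hour 25.
Since final walkthrough (must start by hour 25) depends on it, sound check must finish by hour 25. Backing off its 1-hour duration gives a latest start of hour 24.
For catering setup: sound check (must start by hour 24); final walkthrough (must start by hour 25). The most restrictive is hour 24; with a 1-hour duration, catering setup must start by hour 23.
Signage placement feeds catering setup (must start by hour 23); sound check (must start by hour 24). Taking the minimum, signage placement must finish by hour 23 and start by 23 − 6 = hour 17.
So signage placement can start as early as hour 10 and as late as hour 17, giving 17 − 10 = 7 hours of slack.

7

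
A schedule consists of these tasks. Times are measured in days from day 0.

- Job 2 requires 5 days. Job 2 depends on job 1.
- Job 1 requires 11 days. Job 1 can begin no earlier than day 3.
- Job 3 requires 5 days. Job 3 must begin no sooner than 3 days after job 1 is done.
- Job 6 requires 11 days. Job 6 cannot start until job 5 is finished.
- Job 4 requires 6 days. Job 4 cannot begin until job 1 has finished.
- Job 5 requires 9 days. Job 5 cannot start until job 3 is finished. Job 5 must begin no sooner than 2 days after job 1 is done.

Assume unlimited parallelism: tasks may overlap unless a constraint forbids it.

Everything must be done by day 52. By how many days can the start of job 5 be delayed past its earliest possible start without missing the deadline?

Job 1 waits on its own release at day 3, so it starts at day 3 and finishes at 3 + 11 = day 14.
Job 3 waits on job 1 (finishes day 14, plus 3-day gap → day 17), so it starts at day 17 and finishes at 17 + 5 = day 22.
Job 5 has to wait for job 3 (finishes day 22); job 1 (finishes day 14, plus 2-day gap → day 16). The latest of these is day 22, so job 5 runs day 22 to 22 + 9 = day 31.

Working backward from the deadline:
To finish by day 52, job 6 (duration 11) must start no later than day 41.
Job 5 must finish before job 6 (must start by day 41). With a 9-day duration, job 5 must start by 41 − 9 = day 32.
So job 5 can start as early as day 22 and as late as day 32, giving 32 − 22 = 10 days of slack.

10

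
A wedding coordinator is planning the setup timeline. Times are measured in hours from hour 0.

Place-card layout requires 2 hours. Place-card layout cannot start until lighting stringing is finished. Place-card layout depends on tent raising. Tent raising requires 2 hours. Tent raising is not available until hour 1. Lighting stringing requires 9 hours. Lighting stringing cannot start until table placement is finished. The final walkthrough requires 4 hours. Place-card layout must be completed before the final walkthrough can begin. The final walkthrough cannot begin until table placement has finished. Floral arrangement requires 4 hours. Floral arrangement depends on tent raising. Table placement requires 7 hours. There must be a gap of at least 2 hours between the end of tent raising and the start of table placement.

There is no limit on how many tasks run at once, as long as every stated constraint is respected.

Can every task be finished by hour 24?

Tent raising cannot begin until its own release at hour 1. It runs from hour 1 to 1 + 2 = hour 3.
Floral arrangement waits on tent raising (finishes hour 3), so it starts at hour 3 and finishes at 3 + 4 = hour 7.
After tent raising (finishes hour 3, plus 2-hour gap → hour 5), table placement can start at hour 5 and finishes at hour 12.
Lighting stringing waits on table placement (finishes hour 12), so it starts at hour 12 and finishes at 12 + 9 = hour 21.
Place-card layout has to wait for lighting stringing (finishes hour 21); tent raising (finishes hour 3). The latest of these is hour 21, so place-card layout runs hour 21 to 21 + 2 = hour 23.
The final walkthrough has to wait for place-card layout (finishes hour 23); table placement (finishes hour 12). The latest of these is hour 23, so the final walkthrough runs hour 23 to 23 + 4 = hour 27.
The earliest everything can be done is hour 27, which is after the deadline of 24, so it is not possible.

No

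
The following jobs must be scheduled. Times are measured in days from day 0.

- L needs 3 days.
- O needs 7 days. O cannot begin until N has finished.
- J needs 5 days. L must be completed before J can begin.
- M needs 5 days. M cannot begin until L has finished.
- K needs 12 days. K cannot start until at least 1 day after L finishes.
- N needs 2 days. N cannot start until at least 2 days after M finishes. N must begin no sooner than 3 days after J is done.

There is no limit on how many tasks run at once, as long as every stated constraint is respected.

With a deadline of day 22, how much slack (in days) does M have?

L can start immediately at day 0; it finishes at day 3.
After L (finishes day 3), M can start at day 3 and finishes at day 8.

Working backward from the deadline:
O has no dependents, so it just needs to finish by day 22. Starting by 22 − 7 = day 15 achieves that.
N feeds into O (must start by day 15); so N must finish by day 15 and therefore start by day 13.
M must finish before N (must start by day 13, minus 2-day gap → day 11). With a 5-day duration, M must start by 11 − 5 = day 6.
So M can start as early as day 3 and as late as day 6, giving 6 − 3 = 3 days of slack.

3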